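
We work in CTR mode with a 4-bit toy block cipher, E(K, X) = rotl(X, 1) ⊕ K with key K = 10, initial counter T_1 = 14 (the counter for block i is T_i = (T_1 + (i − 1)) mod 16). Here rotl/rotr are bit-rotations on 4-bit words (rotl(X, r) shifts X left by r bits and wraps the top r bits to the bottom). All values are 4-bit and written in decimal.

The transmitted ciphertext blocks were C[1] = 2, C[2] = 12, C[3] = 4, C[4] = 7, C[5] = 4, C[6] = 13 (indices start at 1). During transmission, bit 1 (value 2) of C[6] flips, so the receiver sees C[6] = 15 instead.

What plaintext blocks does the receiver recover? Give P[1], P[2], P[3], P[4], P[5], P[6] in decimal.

P[1] = 5, P[2] = 9, P[3] = 14, P[4] = 15, P[5] = 10, P[6] = 3

CTR decryption: S_i = E(K, T_i) where T_i is the counter for block i; P_i = C_i ⊕ S_i.
Only C[6] changed, to 15. In CTR, a change in C_i flips the same bit in P_i only; the keystream is unaffected. Decrypting the received ciphertext:
P[1]: T = 14, S = E(K, T) = 7; 2 ⊕ 7 = 5.
P[2]: T = 15, S = E(K, T) = 5; 12 ⊕ 5 = 9.
P[3]: T = 0, S = E(K, T) = 10; 4 ⊕ 10 = 14.
P[4]: T = 1, S = E(K, T) = 8; 7 ⊕ 8 = 15.
P[5]: T = 2, S = E(K, T) = 14; 4 ⊕ 14 = 10.
P[6]: T = 3, S = E(K, T) = 12; 15 ⊕ 12 = 3.
Blocks that differ from the original plaintext: P[6].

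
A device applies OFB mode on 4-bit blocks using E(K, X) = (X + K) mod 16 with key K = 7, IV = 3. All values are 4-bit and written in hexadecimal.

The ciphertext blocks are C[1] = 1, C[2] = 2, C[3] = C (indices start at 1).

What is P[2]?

P[2] = 3

OFB decryption: S_i = E(K, S_{i−1}) with S_{0} = IV; P_i = C_i ⊕ S_i.
P[1]: S = E(K, 3) = A; 1 ⊕ A = B.
P[2]: S = E(K, A) = 1; 2 ⊕ 1 = 3.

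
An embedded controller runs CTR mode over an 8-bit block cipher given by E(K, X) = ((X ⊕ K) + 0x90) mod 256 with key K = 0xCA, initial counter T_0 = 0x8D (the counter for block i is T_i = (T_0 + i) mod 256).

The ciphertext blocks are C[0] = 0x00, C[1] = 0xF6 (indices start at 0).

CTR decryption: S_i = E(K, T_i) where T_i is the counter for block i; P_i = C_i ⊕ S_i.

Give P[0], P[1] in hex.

P[0]: T = 0x8D, S = E(K, T) = 0xD7; 0x00 ⊕ 0xD7 = 0xD7.
P[1]: T = 0x8E, S = E(K, T) = 0xD4; 0xF6 ⊕ 0xD4 = 0x22.

P[0] = 0xD7, P[1] = 0x22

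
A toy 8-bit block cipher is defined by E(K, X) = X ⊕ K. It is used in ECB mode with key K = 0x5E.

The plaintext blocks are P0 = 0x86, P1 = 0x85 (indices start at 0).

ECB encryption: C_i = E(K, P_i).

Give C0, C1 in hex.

C0: E(K, 0x86) = 0xD8.
C1: E(K, 0x85) = 0xDB.

C0 = 0xD8, C1 = 0xDB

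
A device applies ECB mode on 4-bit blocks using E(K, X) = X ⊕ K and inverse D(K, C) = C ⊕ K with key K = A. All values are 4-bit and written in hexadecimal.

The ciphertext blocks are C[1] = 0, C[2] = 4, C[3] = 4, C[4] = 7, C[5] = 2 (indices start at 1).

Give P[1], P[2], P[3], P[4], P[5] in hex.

ECB decryption: P_i = D(K, C_i).
P[1]: D(K, 0) = A.
P[2]: D(K, 4) = E.
P[3]: D(K, 4) = E.
P[4]: D(K, 7) = D.
P[5]: D(K, 2) = 8.

P[1] = A, P[2] = E, P[3] = E, P[4] = D, P[5] = 8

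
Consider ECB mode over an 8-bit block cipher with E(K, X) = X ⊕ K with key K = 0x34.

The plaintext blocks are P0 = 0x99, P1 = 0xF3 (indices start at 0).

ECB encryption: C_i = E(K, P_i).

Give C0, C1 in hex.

C0 = 0xAD, C1 = 0xC7

C0: E(K, 0x99) = 0xAD.
C1: E(K, 0xF3) = 0xC7.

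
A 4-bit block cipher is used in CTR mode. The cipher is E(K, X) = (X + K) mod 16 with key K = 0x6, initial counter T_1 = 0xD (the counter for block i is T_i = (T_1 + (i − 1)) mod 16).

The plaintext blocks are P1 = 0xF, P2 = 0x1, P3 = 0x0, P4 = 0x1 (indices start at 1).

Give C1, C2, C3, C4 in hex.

CTR encryption: S_i = E(K, T_i) where T_i is the counter for block i; C_i = P_i ⊕ S_i.
C1: T = 0xD, S = E(K, T) = 0x3; 0xF ⊕ 0x3 = 0xC.
C2: T = 0xE, S = E(K, T) = 0x4; 0x1 ⊕ 0x4 = 0x5.
C3: T = 0xF, S = E(K, T) = 0x5; 0x0 ⊕ 0x5 = 0x5.
C4: T = 0x0, S = E(K, T) = 0x6; 0x1 ⊕ 0x6 = 0x7.

C1 = 0xC, C2 = 0x5, C3 = 0x5, C4 = 0x7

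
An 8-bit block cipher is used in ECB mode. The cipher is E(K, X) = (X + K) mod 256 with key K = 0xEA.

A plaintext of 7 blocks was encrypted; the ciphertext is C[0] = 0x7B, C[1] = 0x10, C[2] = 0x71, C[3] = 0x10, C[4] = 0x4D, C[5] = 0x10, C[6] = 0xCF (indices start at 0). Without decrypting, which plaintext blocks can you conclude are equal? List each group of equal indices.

ECB encrypts each block independently with the same key, so equal ciphertext blocks imply equal plaintext blocks.
C[1] = C[3] = C[5] = 0x10, so P[1] = P[3] = P[5].

P[1] = P[3] = P[5]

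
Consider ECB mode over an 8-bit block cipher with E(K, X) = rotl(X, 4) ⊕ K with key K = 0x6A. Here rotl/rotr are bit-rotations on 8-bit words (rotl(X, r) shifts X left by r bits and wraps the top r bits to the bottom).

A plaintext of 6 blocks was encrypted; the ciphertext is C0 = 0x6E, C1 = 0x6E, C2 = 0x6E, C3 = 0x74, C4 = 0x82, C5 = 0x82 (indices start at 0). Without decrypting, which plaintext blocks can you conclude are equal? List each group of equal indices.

P0 = P1 = P2; P4 = P5

ECB encrypts each block independently with the same key, so equal ciphertext blocks imply equal plaintext blocks.
C0 = C1 = C2 = 0x6E, so P0 = P1 = P2.
C4 = C5 = 0x82, so P4 = P5.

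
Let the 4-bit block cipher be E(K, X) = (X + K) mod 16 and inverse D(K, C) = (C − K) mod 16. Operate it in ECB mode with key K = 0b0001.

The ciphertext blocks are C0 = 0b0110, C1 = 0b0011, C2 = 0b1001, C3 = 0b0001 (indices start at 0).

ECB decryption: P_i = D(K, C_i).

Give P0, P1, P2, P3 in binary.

P0: D(K, 0b0110) = 0b0101.
P1: D(K, 0b0011) = 0b0010.
P2: D(K, 0b1001) = 0b1000.
P3: D(K, 0b0001) = 0b0000.

P0 = 0b0101, P1 = 0b0010, P2 = 0b1000, P3 = 0b0000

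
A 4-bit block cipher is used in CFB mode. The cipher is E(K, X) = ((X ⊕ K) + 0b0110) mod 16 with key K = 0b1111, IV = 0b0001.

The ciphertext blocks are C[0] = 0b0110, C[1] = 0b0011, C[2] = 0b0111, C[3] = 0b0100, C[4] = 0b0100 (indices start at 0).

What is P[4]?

P[4] = 0b0101

CFB decryption: P_i = C_i ⊕ E(K, C_{i−1}), with C_{−1} = IV.
P[4]: E(K, 0b0100) = 0b0001; 0b0100 ⊕ 0b0001 = 0b0101.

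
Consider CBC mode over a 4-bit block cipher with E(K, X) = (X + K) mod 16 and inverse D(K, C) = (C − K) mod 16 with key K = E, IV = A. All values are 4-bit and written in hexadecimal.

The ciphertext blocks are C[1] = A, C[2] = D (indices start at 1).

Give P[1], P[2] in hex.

CBC decryption: P_i = D(K, C_i) ⊕ C_{i−1}, with C_{0} = IV.
P[1]: D(K, A) = C; C ⊕ A = 6.
P[2]: D(K, D) = F; F ⊕ A = 5.

P[1] = 6, P[2] = 5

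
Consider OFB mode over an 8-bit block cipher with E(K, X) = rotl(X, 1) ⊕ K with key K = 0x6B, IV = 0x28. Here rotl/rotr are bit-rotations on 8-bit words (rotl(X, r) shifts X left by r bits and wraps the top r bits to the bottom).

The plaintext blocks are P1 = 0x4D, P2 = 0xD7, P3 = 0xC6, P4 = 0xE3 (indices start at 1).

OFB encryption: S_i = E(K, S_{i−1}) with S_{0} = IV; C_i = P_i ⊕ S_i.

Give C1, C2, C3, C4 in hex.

C1: S = E(K, 0x28) = 0x3B; 0x4D ⊕ 0x3B = 0x76.
C2: S = E(K, 0x3B) = 0x1D; 0xD7 ⊕ 0x1D = 0xCA.
C3: S = E(K, 0x1D) = 0x51; 0xC6 ⊕ 0x51 = 0x97.
C4: S = E(K, 0x51) = 0xC9; 0xE3 ⊕ 0xC9 = 0x2A.

C1 = 0x76, C2 = 0xCA, C3 = 0x97, C4 = 0x2A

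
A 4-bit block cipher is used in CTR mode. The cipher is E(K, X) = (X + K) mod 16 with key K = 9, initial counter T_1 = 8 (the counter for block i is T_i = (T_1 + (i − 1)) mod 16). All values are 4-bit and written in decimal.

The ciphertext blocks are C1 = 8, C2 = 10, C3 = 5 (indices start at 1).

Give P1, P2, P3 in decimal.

CTR decryption: S_i = E(K, T_i) where T_i is the counter for block i; P_i = C_i ⊕ S_i.
P1: T = 8, S = E(K, T) = 1; 8 ⊕ 1 = 9.
P2: T = 9, S = E(K, T) = 2; 10 ⊕ 2 = 8.
P3: T = 10, S = E(K, T) = 3; 5 ⊕ 3 = 6.

P1 = 9, P2 = 8, P3 = 6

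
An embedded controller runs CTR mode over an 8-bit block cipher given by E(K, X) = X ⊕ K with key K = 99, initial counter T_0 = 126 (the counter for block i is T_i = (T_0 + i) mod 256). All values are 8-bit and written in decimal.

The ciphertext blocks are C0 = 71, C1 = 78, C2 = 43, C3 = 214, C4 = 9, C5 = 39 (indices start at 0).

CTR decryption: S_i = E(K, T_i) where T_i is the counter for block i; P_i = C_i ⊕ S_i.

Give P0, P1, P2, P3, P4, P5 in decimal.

P0: T = 126, S = E(K, T) = 29; 71 ⊕ 29 = 90.
P1: T = 127, S = E(K, T) = 28; 78 ⊕ 28 = 82.
P2: T = 128, S = E(K, T) = 227; 43 ⊕ 227 = 200.
P3: T = 129, S = E(K, T) = 226; 214 ⊕ 226 = 52.
P4: T = 130, S = E(K, T) = 225; 9 ⊕ 225 = 232.
P5: T = 131, S = E(K, T) = 224; 39 ⊕ 224 = 199.

P0 = 90, P1 = 82, P2 = 200, P3 = 52, P4 = 232, P5 = 199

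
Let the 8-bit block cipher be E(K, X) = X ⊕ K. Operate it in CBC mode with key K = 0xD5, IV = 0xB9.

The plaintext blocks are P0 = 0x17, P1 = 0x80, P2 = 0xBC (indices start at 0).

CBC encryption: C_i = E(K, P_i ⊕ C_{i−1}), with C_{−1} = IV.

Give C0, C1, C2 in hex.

C0: P0 ⊕ 0xB9 = 0xAE; E(K, 0xAE) = 0x7B.
C1: P1 ⊕ 0x7B = 0xFB; E(K, 0xFB) = 0x2E.
C2: P2 ⊕ 0x2E = 0x92; E(K, 0x92) = 0x47.

C0 = 0x7B, C1 = 0x2E, C2 = 0x47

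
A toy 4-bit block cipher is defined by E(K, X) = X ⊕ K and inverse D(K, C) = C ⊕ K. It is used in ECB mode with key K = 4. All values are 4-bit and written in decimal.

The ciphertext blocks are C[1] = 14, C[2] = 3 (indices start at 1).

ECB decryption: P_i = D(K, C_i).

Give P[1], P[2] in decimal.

P[1]: D(K, 14) = 10.
P[2]: D(K, 3) = 7.

P[1] = 10, P[2] = 7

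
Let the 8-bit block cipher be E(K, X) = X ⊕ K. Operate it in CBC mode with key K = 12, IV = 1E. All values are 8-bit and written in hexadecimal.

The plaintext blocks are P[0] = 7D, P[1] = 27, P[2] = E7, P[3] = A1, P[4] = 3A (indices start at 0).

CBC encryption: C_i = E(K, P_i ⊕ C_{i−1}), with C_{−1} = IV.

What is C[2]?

C[2] = B1

C[0]: P[0] ⊕ 1E = 63; E(K, 63) = 71.
C[1]: P[1] ⊕ 71 = 56; E(K, 56) = 44.
C[2]: P[2] ⊕ 44 = A3; E(K, A3) = B1.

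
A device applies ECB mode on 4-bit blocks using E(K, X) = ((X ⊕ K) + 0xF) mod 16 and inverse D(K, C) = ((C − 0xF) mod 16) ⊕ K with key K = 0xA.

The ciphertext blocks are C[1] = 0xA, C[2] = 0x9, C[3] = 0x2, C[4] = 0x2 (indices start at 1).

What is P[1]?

ECB decryption: P_i = D(K, C_i).
P[1]: D(K, 0xA) = 0x1.

P[1] = 0x1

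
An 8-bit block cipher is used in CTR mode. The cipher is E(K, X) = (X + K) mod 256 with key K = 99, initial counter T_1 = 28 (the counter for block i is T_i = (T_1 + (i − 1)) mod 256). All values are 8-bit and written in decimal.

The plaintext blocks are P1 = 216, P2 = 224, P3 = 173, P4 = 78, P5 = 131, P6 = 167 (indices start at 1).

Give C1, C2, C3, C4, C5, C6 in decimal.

C1 = 167, C2 = 96, C3 = 44, C4 = 204, C5 = 0, C6 = 35

CTR encryption: S_i = E(K, T_i) where T_i is the counter for block i; C_i = P_i ⊕ S_i.
C1: T = 28, S = E(K, T) = 127; 216 ⊕ 127 = 167.
C2: T = 29, S = E(K, T) = 128; 224 ⊕ 128 = 96.
C3: T = 30, S = E(K, T) = 129; 173 ⊕ 129 = 44.
C4: T = 31, S = E(K, T) = 130; 78 ⊕ 130 = 204.
C5: T = 32, S = E(K, T) = 131; 131 ⊕ 131 = 0.
C6: T = 33, S = E(K, T) = 132; 167 ⊕ 132 = 35.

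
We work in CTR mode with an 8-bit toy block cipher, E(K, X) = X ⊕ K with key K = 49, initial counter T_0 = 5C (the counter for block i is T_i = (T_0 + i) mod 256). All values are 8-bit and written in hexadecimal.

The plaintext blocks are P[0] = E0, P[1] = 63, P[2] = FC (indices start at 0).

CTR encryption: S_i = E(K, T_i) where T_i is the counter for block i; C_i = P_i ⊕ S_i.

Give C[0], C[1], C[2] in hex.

C[0]: T = 5C, S = E(K, T) = 15; E0 ⊕ 15 = F5.
C[1]: T = 5D, S = E(K, T) = 14; 63 ⊕ 14 = 77.
C[2]: T = 5E, S = E(K, T) = 17; FC ⊕ 17 = EB.

C[0] = F5, C[1] = 77, C[2] = EB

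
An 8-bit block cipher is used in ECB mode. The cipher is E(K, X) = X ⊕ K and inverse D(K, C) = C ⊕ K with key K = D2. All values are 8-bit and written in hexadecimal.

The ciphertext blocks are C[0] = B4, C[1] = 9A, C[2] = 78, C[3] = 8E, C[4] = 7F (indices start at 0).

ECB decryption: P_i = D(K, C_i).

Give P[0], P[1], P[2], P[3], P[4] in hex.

P[0] = 66, P[1] = 48, P[2] = AA, P[3] = 5C, P[4] = AD

P[0]: D(K, B4) = 66.
P[1]: D(K, 9A) = 48.
P[2]: D(K, 78) = AA.
P[3]: D(K, 8E) = 5C.
P[4]: D(K, 7F) = AD.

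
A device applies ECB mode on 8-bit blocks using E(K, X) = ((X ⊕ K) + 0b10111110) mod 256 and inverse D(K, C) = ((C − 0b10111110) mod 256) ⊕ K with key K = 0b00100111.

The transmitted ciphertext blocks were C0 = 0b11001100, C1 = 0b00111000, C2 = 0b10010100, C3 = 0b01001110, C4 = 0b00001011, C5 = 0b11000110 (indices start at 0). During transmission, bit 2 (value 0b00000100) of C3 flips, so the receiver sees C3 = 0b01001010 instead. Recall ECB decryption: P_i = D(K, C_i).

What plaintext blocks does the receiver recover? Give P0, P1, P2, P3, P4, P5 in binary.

P0 = 0b00101001, P1 = 0b01011101, P2 = 0b11110001, P3 = 0b10101011, P4 = 0b01101010, P5 = 0b00101111

Only C3 changed, to 0b01001010. In ECB, a change in C_i affects only P_i. Decrypting the received ciphertext:
P0: D(K, 0b11001100) = 0b00101001.
P1: D(K, 0b00111000) = 0b01011101.
P2: D(K, 0b10010100) = 0b11110001.
P3: D(K, 0b01001010) = 0b10101011.
P4: D(K, 0b00001011) = 0b01101010.
P5: D(K, 0b11000110) = 0b00101111.
Blocks that differ from the original plaintext: P3.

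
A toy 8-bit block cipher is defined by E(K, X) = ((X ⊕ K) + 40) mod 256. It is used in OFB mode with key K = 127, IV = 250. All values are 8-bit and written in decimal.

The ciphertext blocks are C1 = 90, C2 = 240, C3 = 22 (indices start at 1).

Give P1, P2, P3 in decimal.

OFB decryption: S_i = E(K, S_{i−1}) with S_{0} = IV; P_i = C_i ⊕ S_i.
P1: S = E(K, 250) = 173; 90 ⊕ 173 = 247.
P2: S = E(K, 173) = 250; 240 ⊕ 250 = 10.
P3: S = E(K, 250) = 173; 22 ⊕ 173 = 187.

P1 = 247, P2 = 10, P3 = 187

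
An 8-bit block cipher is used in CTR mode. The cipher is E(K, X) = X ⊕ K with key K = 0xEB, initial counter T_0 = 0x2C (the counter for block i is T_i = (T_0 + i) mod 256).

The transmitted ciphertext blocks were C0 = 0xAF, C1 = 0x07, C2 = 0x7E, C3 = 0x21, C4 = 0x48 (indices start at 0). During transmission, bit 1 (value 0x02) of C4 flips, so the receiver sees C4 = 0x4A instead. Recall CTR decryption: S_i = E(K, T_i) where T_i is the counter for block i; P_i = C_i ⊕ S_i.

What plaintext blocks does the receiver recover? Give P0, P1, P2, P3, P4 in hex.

P0 = 0x68, P1 = 0xC1, P2 = 0xBB, P3 = 0xE5, P4 = 0x91

Only C4 changed, to 0x4A. In CTR, a change in C_i flips the same bit in P_i only; the keystream is unaffected. Decrypting the received ciphertext:
P0: T = 0x2C, S = E(K, T) = 0xC7; 0xAF ⊕ 0xC7 = 0x68.
P1: T = 0x2D, S = E(K, T) = 0xC6; 0x07 ⊕ 0xC6 = 0xC1.
P2: T = 0x2E, S = E(K, T) = 0xC5; 0x7E ⊕ 0xC5 = 0xBB.
P3: T = 0x2F, S = E(K, T) = 0xC4; 0x21 ⊕ 0xC4 = 0xE5.
P4: T = 0x30, S = E(K, T) = 0xDB; 0x4A ⊕ 0xDB = 0x91.
Blocks that differ from the original plaintext: P4.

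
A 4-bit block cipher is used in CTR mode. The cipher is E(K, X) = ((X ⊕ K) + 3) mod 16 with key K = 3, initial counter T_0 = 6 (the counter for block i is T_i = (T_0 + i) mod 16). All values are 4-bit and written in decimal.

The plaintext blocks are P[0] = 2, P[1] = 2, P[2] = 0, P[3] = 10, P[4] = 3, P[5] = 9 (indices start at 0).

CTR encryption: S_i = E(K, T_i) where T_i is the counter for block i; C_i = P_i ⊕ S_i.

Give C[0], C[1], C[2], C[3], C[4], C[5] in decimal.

C[0] = 10, C[1] = 5, C[2] = 14, C[3] = 7, C[4] = 15, C[5] = 2

C[0]: T = 6, S = E(K, T) = 8; 2 ⊕ 8 = 10.
C[1]: T = 7, S = E(K, T) = 7; 2 ⊕ 7 = 5.
C[2]: T = 8, S = E(K, T) = 14; 0 ⊕ 14 = 14.
C[3]: T = 9, S = E(K, T) = 13; 10 ⊕ 13 = 7.
C[4]: T = 10, S = E(K, T) = 12; 3 ⊕ 12 = 15.
C[5]: T = 11, S = E(K, T) = 11; 9 ⊕ 11 = 2.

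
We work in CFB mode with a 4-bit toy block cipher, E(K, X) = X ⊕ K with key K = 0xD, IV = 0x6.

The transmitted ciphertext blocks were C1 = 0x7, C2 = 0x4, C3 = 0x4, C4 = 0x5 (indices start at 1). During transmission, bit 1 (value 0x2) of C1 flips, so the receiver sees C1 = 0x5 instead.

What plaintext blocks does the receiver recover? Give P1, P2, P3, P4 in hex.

P1 = 0xE, P2 = 0xC, P3 = 0xD, P4 = 0xC

CFB decryption: P_i = C_i ⊕ E(K, C_{i−1}), with C_{0} = IV.
Only C1 changed, to 0x5. In CFB, a change in C_i flips the same bit in P_i and garbles P_{i+1}. Decrypting the received ciphertext:
P1: E(K, 0x6) = 0xB; 0x5 ⊕ 0xB = 0xE.
P2: E(K, 0x5) = 0x8; 0x4 ⊕ 0x8 = 0xC.
P3: E(K, 0x4) = 0x9; 0x4 ⊕ 0x9 = 0xD.
P4: E(K, 0x4) = 0x9; 0x5 ⊕ 0x9 = 0xC.
Blocks that differ from the original plaintext: P1, P2.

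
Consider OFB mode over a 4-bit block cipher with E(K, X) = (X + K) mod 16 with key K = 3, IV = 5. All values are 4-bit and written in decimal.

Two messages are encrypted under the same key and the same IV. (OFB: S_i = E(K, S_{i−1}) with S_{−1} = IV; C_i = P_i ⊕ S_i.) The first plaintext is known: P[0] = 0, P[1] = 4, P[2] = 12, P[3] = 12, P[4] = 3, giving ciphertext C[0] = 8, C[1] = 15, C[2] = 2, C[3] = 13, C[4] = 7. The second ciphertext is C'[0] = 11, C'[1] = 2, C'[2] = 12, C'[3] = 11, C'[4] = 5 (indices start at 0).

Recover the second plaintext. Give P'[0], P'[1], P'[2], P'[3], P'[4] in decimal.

In OFB with a reused IV, both messages share the same keystream S_i, so C_i ⊕ C'_i = P_i ⊕ P'_i and thus P'_i = P_i ⊕ C_i ⊕ C'_i.
P'[0]: 0 ⊕ 8 ⊕ 11 = 3.
P'[1]: 4 ⊕ 15 ⊕ 2 = 9.
P'[2]: 12 ⊕ 2 ⊕ 12 = 2.
P'[3]: 12 ⊕ 13 ⊕ 11 = 10.
P'[4]: 3 ⊕ 7 ⊕ 5 = 1.

P'[0] = 3, P'[1] = 9, P'[2] = 2, P'[3] = 10, P'[4] = 1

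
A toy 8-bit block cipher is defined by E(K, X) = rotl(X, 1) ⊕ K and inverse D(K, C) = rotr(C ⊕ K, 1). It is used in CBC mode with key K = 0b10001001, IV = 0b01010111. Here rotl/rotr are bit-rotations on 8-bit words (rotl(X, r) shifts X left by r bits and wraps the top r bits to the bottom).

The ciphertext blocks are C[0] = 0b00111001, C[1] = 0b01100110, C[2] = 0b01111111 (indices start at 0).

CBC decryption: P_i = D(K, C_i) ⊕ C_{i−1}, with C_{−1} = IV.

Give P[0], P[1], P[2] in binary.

P[0]: D(K, 0b00111001) = 0b01011000; 0b01011000 ⊕ 0b01010111 = 0b00001111.
P[1]: D(K, 0b01100110) = 0b11110111; 0b11110111 ⊕ 0b00111001 = 0b11001110.
P[2]: D(K, 0b01111111) = 0b01111011; 0b01111011 ⊕ 0b01100110 = 0b00011101.

P[0] = 0b00001111, P[1] = 0b11001110, P[2] = 0b00011101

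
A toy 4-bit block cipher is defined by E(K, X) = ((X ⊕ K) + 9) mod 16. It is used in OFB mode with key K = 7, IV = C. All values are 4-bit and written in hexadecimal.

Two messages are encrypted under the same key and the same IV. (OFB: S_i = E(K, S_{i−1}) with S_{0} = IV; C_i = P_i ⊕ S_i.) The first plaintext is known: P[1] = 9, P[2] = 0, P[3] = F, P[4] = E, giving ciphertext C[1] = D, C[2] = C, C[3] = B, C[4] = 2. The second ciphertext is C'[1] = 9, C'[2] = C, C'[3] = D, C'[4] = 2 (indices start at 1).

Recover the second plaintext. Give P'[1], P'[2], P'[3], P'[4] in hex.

In OFB with a reused IV, both messages share the same keystream S_i, so C_i ⊕ C'_i = P_i ⊕ P'_i and thus P'_i = P_i ⊕ C_i ⊕ C'_i.
P'[1]: 9 ⊕ D ⊕ 9 = D.
P'[2]: 0 ⊕ C ⊕ C = 0.
P'[3]: F ⊕ B ⊕ D = 9.
P'[4]: E ⊕ 2 ⊕ 2 = E.

P'[1] = D, P'[2] = 0, P'[3] = 9, P'[4] = E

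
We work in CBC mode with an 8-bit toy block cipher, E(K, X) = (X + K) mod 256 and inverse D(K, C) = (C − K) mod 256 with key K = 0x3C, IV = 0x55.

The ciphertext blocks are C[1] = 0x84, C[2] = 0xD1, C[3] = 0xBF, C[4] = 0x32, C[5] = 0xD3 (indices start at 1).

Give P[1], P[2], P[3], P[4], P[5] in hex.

P[1] = 0x1D, P[2] = 0x11, P[3] = 0x52, P[4] = 0x49, P[5] = 0xA5

CBC decryption: P_i = D(K, C_i) ⊕ C_{i−1}, with C_{0} = IV.
P[1]: D(K, 0x84) = 0x48; 0x48 ⊕ 0x55 = 0x1D.
P[2]: D(K, 0xD1) = 0x95; 0x95 ⊕ 0x84 = 0x11.
P[3]: D(K, 0xBF) = 0x83; 0x83 ⊕ 0xD1 = 0x52.
P[4]: D(K, 0x32) = 0xF6; 0xF6 ⊕ 0xBF = 0x49.
P[5]: D(K, 0xD3) = 0x97; 0x97 ⊕ 0x32 = 0xA5.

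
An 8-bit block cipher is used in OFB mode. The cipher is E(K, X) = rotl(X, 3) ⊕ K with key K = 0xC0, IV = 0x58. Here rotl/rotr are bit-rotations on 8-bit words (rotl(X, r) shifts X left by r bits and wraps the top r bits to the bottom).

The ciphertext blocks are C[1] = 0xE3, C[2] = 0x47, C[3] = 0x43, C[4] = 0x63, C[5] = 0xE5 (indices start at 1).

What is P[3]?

OFB decryption: S_i = E(K, S_{i−1}) with S_{0} = IV; P_i = C_i ⊕ S_i.
P[1]: S = E(K, 0x58) = 0x02; 0xE3 ⊕ 0x02 = 0xE1.
P[2]: S = E(K, 0x02) = 0xD0; 0x47 ⊕ 0xD0 = 0x97.
P[3]: S = E(K, 0xD0) = 0x46; 0x43 ⊕ 0x46 = 0x05.

P[3] = 0x05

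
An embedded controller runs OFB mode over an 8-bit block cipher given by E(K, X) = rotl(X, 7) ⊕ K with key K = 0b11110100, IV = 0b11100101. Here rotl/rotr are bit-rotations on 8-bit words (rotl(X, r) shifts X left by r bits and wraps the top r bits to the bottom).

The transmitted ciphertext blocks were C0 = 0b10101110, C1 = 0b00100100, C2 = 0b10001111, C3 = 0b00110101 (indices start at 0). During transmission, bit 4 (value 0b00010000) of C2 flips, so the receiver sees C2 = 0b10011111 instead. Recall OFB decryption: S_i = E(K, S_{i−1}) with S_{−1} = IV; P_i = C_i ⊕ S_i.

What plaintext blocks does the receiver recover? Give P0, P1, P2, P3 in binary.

Only C2 changed, to 0b10011111. In OFB, a change in C_i flips the same bit in P_i only; the keystream is unaffected. Decrypting the received ciphertext:
P0: S = E(K, 0b11100101) = 0b00000110; 0b10101110 ⊕ 0b00000110 = 0b10101000.
P1: S = E(K, 0b00000110) = 0b11110111; 0b00100100 ⊕ 0b11110111 = 0b11010011.
P2: S = E(K, 0b11110111) = 0b00001111; 0b10011111 ⊕ 0b00001111 = 0b10010000.
P3: S = E(K, 0b00001111) = 0b01110011; 0b00110101 ⊕ 0b01110011 = 0b01000110.
Blocks that differ from the original plaintext: P2.

P0 = 0b10101000, P1 = 0b11010011, P2 = 0b10010000, P3 = 0b01000110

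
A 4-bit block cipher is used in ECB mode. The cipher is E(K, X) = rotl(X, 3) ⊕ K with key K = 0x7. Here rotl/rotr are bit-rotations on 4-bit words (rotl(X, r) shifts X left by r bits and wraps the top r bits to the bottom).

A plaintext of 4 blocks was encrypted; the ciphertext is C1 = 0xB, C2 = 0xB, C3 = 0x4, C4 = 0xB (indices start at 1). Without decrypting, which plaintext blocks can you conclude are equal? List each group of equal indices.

P1 = P2 = P4

ECB encrypts each block independently with the same key, so equal ciphertext blocks imply equal plaintext blocks.
C1 = C2 = C4 = 0xB, so P1 = P2 = P4.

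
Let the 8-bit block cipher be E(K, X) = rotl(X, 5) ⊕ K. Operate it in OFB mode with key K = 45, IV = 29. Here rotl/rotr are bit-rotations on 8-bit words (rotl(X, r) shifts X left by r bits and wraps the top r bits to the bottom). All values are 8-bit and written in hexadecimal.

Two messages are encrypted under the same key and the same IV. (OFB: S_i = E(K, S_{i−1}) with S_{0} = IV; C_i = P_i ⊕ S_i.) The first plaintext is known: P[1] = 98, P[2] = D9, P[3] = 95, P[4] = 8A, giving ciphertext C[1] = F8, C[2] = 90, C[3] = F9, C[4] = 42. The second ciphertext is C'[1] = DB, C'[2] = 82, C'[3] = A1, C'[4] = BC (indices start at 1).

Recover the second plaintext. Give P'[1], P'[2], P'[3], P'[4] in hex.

In OFB with a reused IV, both messages share the same keystream S_i, so C_i ⊕ C'_i = P_i ⊕ P'_i and thus P'_i = P_i ⊕ C_i ⊕ C'_i.
P'[1]: 98 ⊕ F8 ⊕ DB = BB.
P'[2]: D9 ⊕ 90 ⊕ 82 = CB.
P'[3]: 95 ⊕ F9 ⊕ A1 = CD.
P'[4]: 8A ⊕ 42 ⊕ BC = 74.

P'[1] = BB, P'[2] = CB, P'[3] = CD, P'[4] = 74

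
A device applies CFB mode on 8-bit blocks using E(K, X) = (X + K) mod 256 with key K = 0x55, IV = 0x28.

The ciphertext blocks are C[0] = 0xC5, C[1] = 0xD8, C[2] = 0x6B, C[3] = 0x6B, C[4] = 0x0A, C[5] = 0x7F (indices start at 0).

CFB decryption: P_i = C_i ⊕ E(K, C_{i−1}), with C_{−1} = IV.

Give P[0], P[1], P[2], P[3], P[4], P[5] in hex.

P[0] = 0xB8, P[1] = 0xC2, P[2] = 0x46, P[3] = 0xAB, P[4] = 0xCA, P[5] = 0x20

P[0]: E(K, 0x28) = 0x7D; 0xC5 ⊕ 0x7D = 0xB8.
P[1]: E(K, 0xC5) = 0x1A; 0xD8 ⊕ 0x1A = 0xC2.
P[2]: E(K, 0xD8) = 0x2D; 0x6B ⊕ 0x2D = 0x46.
P[3]: E(K, 0x6B) = 0xC0; 0x6B ⊕ 0xC0 = 0xAB.
P[4]: E(K, 0x6B) = 0xC0; 0x0A ⊕ 0xC0 = 0xCA.
P[5]: E(K, 0x0A) = 0x5F; 0x7F ⊕ 0x5F = 0x20.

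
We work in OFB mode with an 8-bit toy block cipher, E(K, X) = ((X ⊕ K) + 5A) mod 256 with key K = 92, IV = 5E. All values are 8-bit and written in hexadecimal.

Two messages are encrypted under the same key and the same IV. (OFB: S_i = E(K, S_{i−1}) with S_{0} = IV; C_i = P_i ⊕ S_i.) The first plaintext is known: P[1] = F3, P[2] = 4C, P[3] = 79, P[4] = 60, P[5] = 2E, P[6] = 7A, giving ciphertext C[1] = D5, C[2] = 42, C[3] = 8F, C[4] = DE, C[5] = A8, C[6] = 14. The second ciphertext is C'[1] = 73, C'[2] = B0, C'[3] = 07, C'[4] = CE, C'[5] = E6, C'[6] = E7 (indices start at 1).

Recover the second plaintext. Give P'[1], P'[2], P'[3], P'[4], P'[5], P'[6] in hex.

P'[1] = 55, P'[2] = BE, P'[3] = F1, P'[4] = 70, P'[5] = 60, P'[6] = 89

In OFB with a reused IV, both messages share the same keystream S_i, so C_i ⊕ C'_i = P_i ⊕ P'_i and thus P'_i = P_i ⊕ C_i ⊕ C'_i.
P'[1]: F3 ⊕ D5 ⊕ 73 = 55.
P'[2]: 4C ⊕ 42 ⊕ B0 = BE.
P'[3]: 79 ⊕ 8F ⊕ 07 = F1.
P'[4]: 60 ⊕ DE ⊕ CE = 70.
P'[5]: 2E ⊕ A8 ⊕ E6 = 60.
P'[6]: 7A ⊕ 14 ⊕ E7 = 89.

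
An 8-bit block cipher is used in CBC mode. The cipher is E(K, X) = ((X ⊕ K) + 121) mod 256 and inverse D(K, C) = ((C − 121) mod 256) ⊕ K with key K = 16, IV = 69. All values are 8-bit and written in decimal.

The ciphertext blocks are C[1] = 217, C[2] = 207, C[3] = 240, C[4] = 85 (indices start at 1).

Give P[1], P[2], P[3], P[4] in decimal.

P[1] = 53, P[2] = 159, P[3] = 168, P[4] = 60

CBC decryption: P_i = D(K, C_i) ⊕ C_{i−1}, with C_{0} = IV.
P[1]: D(K, 217) = 112; 112 ⊕ 69 = 53.
P[2]: D(K, 207) = 70; 70 ⊕ 217 = 159.
P[3]: D(K, 240) = 103; 103 ⊕ 207 = 168.
P[4]: D(K, 85) = 204; 204 ⊕ 240 = 60.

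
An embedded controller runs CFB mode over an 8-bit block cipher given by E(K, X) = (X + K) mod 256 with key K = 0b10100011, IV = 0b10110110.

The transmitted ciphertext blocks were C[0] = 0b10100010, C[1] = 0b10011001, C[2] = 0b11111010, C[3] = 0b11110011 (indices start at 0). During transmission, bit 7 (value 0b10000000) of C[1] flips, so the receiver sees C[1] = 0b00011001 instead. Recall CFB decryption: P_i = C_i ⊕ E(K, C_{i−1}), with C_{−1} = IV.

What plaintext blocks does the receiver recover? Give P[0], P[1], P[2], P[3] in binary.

P[0] = 0b11111011, P[1] = 0b01011100, P[2] = 0b01000110, P[3] = 0b01101110

Only C[1] changed, to 0b00011001. In CFB, a change in C_i flips the same bit in P_i and garbles P_{i+1}. Decrypting the received ciphertext:
P[0]: E(K, 0b10110110) = 0b01011001; 0b10100010 ⊕ 0b01011001 = 0b11111011.
P[1]: E(K, 0b10100010) = 0b01000101; 0b00011001 ⊕ 0b01000101 = 0b01011100.
P[2]: E(K, 0b00011001) = 0b10111100; 0b11111010 ⊕ 0b10111100 = 0b01000110.
P[3]: E(K, 0b11111010) = 0b10011101; 0b11110011 ⊕ 0b10011101 = 0b01101110.
Blocks that differ from the original plaintext: P[1], P[2].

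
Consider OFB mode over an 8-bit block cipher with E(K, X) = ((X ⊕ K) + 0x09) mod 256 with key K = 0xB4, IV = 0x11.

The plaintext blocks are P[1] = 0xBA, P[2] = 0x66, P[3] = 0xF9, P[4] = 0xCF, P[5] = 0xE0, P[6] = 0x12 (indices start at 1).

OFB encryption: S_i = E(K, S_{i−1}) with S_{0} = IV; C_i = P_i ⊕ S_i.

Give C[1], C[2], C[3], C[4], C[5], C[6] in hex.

C[1] = 0x14, C[2] = 0x45, C[3] = 0x59, C[4] = 0xD2, C[5] = 0x52, C[6] = 0x1D

C[1]: S = E(K, 0x11) = 0xAE; 0xBA ⊕ 0xAE = 0x14.
C[2]: S = E(K, 0xAE) = 0x23; 0x66 ⊕ 0x23 = 0x45.
C[3]: S = E(K, 0x23) = 0xA0; 0xF9 ⊕ 0xA0 = 0x59.
C[4]: S = E(K, 0xA0) = 0x1D; 0xCF ⊕ 0x1D = 0xD2.
C[5]: S = E(K, 0x1D) = 0xB2; 0xE0 ⊕ 0xB2 = 0x52.
C[6]: S = E(K, 0xB2) = 0x0F; 0x12 ⊕ 0x0F = 0x1D.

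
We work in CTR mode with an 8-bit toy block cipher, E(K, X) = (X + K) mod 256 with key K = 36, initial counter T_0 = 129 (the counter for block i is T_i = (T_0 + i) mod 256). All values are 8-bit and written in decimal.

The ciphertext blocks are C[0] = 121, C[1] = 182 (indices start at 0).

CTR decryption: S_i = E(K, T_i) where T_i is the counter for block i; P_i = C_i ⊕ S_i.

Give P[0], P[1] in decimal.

P[0]: T = 129, S = E(K, T) = 165; 121 ⊕ 165 = 220.
P[1]: T = 130, S = E(K, T) = 166; 182 ⊕ 166 = 16.

P[0] = 220, P[1] = 16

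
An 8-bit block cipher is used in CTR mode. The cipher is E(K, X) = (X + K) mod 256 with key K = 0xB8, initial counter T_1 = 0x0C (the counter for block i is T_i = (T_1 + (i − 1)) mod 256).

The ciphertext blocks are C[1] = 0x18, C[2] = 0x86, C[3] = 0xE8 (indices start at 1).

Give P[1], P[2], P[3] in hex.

CTR decryption: S_i = E(K, T_i) where T_i is the counter for block i; P_i = C_i ⊕ S_i.
P[1]: T = 0x0C, S = E(K, T) = 0xC4; 0x18 ⊕ 0xC4 = 0xDC.
P[2]: T = 0x0D, S = E(K, T) = 0xC5; 0x86 ⊕ 0xC5 = 0x43.
P[3]: T = 0x0E, S = E(K, T) = 0xC6; 0xE8 ⊕ 0xC6 = 0x2E.

P[1] = 0xDC, P[2] = 0x43, P[3] = 0x2E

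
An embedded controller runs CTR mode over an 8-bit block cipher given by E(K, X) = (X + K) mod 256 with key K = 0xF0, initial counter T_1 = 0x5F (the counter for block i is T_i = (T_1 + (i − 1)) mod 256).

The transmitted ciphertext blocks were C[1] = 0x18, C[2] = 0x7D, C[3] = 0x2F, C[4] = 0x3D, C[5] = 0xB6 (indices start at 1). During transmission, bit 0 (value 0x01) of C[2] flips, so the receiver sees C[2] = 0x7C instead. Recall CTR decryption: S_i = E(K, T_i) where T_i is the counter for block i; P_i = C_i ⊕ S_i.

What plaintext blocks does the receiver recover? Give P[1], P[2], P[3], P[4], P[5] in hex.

Only C[2] changed, to 0x7C. In CTR, a change in C_i flips the same bit in P_i only; the keystream is unaffected. Decrypting the received ciphertext:
P[1]: T = 0x5F, S = E(K, T) = 0x4F; 0x18 ⊕ 0x4F = 0x57.
P[2]: T = 0x60, S = E(K, T) = 0x50; 0x7C ⊕ 0x50 = 0x2C.
P[3]: T = 0x61, S = E(K, T) = 0x51; 0x2F ⊕ 0x51 = 0x7E.
P[4]: T = 0x62, S = E(K, T) = 0x52; 0x3D ⊕ 0x52 = 0x6F.
P[5]: T = 0x63, S = E(K, T) = 0x53; 0xB6 ⊕ 0x53 = 0xE5.
Blocks that differ from the original plaintext: P[2].

P[1] = 0x57, P[2] = 0x2C, P[3] = 0x7E, P[4] = 0x6F, P[5] = 0xE5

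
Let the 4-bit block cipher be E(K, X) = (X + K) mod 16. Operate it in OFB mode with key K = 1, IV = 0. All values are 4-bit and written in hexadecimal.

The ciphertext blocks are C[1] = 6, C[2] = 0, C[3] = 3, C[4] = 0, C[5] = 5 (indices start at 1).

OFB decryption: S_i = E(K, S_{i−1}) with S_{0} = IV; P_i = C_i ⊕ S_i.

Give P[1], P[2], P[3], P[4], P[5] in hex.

P[1] = 7, P[2] = 2, P[3] = 0, P[4] = 4, P[5] = 0

P[1]: S = E(K, 0) = 1; 6 ⊕ 1 = 7.
P[2]: S = E(K, 1) = 2; 0 ⊕ 2 = 2.
P[3]: S = E(K, 2) = 3; 3 ⊕ 3 = 0.
P[4]: S = E(K, 3) = 4; 0 ⊕ 4 = 4.
P[5]: S = E(K, 4) = 5; 5 ⊕ 5 = 0.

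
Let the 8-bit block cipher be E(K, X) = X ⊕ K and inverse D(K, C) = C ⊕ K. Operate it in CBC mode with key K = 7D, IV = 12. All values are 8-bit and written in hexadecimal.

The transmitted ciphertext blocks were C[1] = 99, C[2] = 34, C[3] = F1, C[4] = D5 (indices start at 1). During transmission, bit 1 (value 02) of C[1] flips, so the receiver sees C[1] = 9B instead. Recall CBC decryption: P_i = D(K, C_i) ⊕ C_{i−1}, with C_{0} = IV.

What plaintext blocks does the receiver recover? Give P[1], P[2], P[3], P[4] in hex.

P[1] = F4, P[2] = D2, P[3] = B8, P[4] = 59

Only C[1] changed, to 9B. In CBC, a change in C_i garbles P_i and flips the same bit in P_{i+1}. Decrypting the received ciphertext:
P[1]: D(K, 9B) = E6; E6 ⊕ 12 = F4.
P[2]: D(K, 34) = 49; 49 ⊕ 9B = D2.
P[3]: D(K, F1) = 8C; 8C ⊕ 34 = B8.
P[4]: D(K, D5) = A8; A8 ⊕ F1 = 59.
Blocks that differ from the original plaintext: P[1], P[2].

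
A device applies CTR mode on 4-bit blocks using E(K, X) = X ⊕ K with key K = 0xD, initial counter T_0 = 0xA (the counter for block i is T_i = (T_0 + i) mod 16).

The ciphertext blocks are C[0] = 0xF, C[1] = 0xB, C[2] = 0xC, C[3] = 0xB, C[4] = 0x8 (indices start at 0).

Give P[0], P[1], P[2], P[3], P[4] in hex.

CTR decryption: S_i = E(K, T_i) where T_i is the counter for block i; P_i = C_i ⊕ S_i.
P[0]: T = 0xA, S = E(K, T) = 0x7; 0xF ⊕ 0x7 = 0x8.
P[1]: T = 0xB, S = E(K, T) = 0x6; 0xB ⊕ 0x6 = 0xD.
P[2]: T = 0xC, S = E(K, T) = 0x1; 0xC ⊕ 0x1 = 0xD.
P[3]: T = 0xD, S = E(K, T) = 0x0; 0xB ⊕ 0x0 = 0xB.
P[4]: T = 0xE, S = E(K, T) = 0x3; 0x8 ⊕ 0x3 = 0xB.

P[0] = 0x8, P[1] = 0xD, P[2] = 0xD, P[3] = 0xB, P[4] = 0xB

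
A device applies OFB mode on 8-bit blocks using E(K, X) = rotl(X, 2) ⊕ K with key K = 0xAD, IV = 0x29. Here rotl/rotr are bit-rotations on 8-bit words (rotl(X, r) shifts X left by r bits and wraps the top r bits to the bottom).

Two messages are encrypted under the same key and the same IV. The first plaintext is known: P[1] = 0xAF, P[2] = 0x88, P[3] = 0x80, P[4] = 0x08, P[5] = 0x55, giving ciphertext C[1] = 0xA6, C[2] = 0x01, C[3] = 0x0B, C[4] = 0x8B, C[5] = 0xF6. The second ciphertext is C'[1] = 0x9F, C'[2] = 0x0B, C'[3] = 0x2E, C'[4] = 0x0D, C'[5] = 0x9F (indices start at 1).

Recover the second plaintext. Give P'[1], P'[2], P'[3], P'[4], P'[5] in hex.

P'[1] = 0x96, P'[2] = 0x82, P'[3] = 0xA5, P'[4] = 0x8E, P'[5] = 0x3C

In OFB with a reused IV, both messages share the same keystream S_i, so C_i ⊕ C'_i = P_i ⊕ P'_i and thus P'_i = P_i ⊕ C_i ⊕ C'_i.
P'[1]: 0xAF ⊕ 0xA6 ⊕ 0x9F = 0x96.
P'[2]: 0x88 ⊕ 0x01 ⊕ 0x0B = 0x82.
P'[3]: 0x80 ⊕ 0x0B ⊕ 0x2E = 0xA5.
P'[4]: 0x08 ⊕ 0x8B ⊕ 0x0D = 0x8E.
P'[5]: 0x55 ⊕ 0xF6 ⊕ 0x9F = 0x3C.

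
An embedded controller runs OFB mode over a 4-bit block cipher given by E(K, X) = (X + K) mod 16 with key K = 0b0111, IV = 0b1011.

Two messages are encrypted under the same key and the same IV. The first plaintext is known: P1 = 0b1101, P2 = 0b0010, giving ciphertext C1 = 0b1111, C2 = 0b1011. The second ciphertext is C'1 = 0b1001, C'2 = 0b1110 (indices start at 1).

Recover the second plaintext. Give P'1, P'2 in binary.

In OFB with a reused IV, both messages share the same keystream S_i, so C_i ⊕ C'_i = P_i ⊕ P'_i and thus P'_i = P_i ⊕ C_i ⊕ C'_i.
P'1: 0b1101 ⊕ 0b1111 ⊕ 0b1001 = 0b1011.
P'2: 0b0010 ⊕ 0b1011 ⊕ 0b1110 = 0b0111.

P'1 = 0b1011, P'2 = 0b0111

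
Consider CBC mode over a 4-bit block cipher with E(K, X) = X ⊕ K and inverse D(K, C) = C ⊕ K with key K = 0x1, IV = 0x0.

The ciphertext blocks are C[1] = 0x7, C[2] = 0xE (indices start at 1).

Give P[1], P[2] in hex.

P[1] = 0x6, P[2] = 0x8

CBC decryption: P_i = D(K, C_i) ⊕ C_{i−1}, with C_{0} = IV.
P[1]: D(K, 0x7) = 0x6; 0x6 ⊕ 0x0 = 0x6.
P[2]: D(K, 0xE) = 0xF; 0xF ⊕ 0x7 = 0x8.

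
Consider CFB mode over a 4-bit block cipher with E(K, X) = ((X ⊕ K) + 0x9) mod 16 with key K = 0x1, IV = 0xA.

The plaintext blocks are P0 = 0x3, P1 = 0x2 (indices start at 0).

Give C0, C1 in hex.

C0 = 0x7, C1 = 0xD

CFB encryption: C_i = P_i ⊕ E(K, C_{i−1}), with C_{−1} = IV.
C0: E(K, 0xA) = 0x4; 0x3 ⊕ 0x4 = 0x7.
C1: E(K, 0x7) = 0xF; 0x2 ⊕ 0xF = 0xD.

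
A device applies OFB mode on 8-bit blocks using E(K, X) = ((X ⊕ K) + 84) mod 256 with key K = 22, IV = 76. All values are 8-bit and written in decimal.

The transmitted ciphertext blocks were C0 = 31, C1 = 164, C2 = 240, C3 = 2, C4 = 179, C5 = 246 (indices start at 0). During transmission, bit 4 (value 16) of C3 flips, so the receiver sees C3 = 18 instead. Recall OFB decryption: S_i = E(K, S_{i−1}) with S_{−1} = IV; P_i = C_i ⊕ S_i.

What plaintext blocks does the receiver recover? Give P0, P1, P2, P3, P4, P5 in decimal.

Only C3 changed, to 18. In OFB, a change in C_i flips the same bit in P_i only; the keystream is unaffected. Decrypting the received ciphertext:
P0: S = E(K, 76) = 174; 31 ⊕ 174 = 177.
P1: S = E(K, 174) = 12; 164 ⊕ 12 = 168.
P2: S = E(K, 12) = 110; 240 ⊕ 110 = 158.
P3: S = E(K, 110) = 204; 18 ⊕ 204 = 222.
P4: S = E(K, 204) = 46; 179 ⊕ 46 = 157.
P5: S = E(K, 46) = 140; 246 ⊕ 140 = 122.
Blocks that differ from the original plaintext: P3.

P0 = 177, P1 = 168, P2 = 158, P3 = 222, P4 = 157, P5 = 122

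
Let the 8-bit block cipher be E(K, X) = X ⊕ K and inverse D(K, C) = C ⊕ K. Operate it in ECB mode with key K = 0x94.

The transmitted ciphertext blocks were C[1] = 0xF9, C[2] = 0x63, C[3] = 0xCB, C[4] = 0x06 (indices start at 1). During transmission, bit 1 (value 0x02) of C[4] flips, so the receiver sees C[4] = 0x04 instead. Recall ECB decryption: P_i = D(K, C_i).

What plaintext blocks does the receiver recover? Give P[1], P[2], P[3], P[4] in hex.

Only C[4] changed, to 0x04. In ECB, a change in C_i affects only P_i. Decrypting the received ciphertext:
P[1]: D(K, 0xF9) = 0x6D.
P[2]: D(K, 0x63) = 0xF7.
P[3]: D(K, 0xCB) = 0x5F.
P[4]: D(K, 0x04) = 0x90.
Blocks that differ from the original plaintext: P[4].

P[1] = 0x6D, P[2] = 0xF7, P[3] = 0x5F, P[4] = 0x90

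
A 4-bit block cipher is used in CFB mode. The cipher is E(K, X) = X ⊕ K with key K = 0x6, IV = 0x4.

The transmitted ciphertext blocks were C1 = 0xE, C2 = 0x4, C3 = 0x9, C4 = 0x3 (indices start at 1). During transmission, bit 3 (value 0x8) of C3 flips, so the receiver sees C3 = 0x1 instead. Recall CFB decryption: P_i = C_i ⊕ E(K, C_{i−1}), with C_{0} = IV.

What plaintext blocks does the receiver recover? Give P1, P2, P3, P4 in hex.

P1 = 0xC, P2 = 0xC, P3 = 0x3, P4 = 0x4

Only C3 changed, to 0x1. In CFB, a change in C_i flips the same bit in P_i and garbles P_{i+1}. Decrypting the received ciphertext:
P1: E(K, 0x4) = 0x2; 0xE ⊕ 0x2 = 0xC.
P2: E(K, 0xE) = 0x8; 0x4 ⊕ 0x8 = 0xC.
P3: E(K, 0x4) = 0x2; 0x1 ⊕ 0x2 = 0x3.
P4: E(K, 0x1) = 0x7; 0x3 ⊕ 0x7 = 0x4.
Blocks that differ from the original plaintext: P3, P4.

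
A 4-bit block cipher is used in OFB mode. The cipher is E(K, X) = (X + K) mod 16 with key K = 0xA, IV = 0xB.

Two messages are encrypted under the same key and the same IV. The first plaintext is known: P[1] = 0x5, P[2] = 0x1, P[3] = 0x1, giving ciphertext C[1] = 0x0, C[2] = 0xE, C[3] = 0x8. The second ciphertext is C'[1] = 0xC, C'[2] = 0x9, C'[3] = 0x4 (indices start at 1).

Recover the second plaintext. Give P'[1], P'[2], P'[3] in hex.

P'[1] = 0x9, P'[2] = 0x6, P'[3] = 0xD

In OFB with a reused IV, both messages share the same keystream S_i, so C_i ⊕ C'_i = P_i ⊕ P'_i and thus P'_i = P_i ⊕ C_i ⊕ C'_i.
P'[1]: 0x5 ⊕ 0x0 ⊕ 0xC = 0x9.
P'[2]: 0x1 ⊕ 0xE ⊕ 0x9 = 0x6.
P'[3]: 0x1 ⊕ 0x8 ⊕ 0x4 = 0xD.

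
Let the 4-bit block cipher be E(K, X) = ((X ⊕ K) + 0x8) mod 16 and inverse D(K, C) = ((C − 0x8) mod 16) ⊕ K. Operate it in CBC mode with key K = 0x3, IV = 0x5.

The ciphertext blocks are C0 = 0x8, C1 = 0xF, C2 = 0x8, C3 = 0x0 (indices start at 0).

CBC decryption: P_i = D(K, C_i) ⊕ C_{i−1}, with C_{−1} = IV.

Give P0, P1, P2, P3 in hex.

P0: D(K, 0x8) = 0x3; 0x3 ⊕ 0x5 = 0x6.
P1: D(K, 0xF) = 0x4; 0x4 ⊕ 0x8 = 0xC.
P2: D(K, 0x8) = 0x3; 0x3 ⊕ 0xF = 0xC.
P3: D(K, 0x0) = 0xB; 0xB ⊕ 0x8 = 0x3.

P0 = 0x6, P1 = 0xC, P2 = 0xC, P3 = 0x3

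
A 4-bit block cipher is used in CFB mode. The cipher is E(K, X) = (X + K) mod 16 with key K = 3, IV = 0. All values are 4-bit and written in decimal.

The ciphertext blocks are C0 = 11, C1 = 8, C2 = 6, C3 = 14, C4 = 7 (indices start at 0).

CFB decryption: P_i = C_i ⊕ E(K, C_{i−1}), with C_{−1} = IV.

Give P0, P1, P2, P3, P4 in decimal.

P0: E(K, 0) = 3; 11 ⊕ 3 = 8.
P1: E(K, 11) = 14; 8 ⊕ 14 = 6.
P2: E(K, 8) = 11; 6 ⊕ 11 = 13.
P3: E(K, 6) = 9; 14 ⊕ 9 = 7.
P4: E(K, 14) = 1; 7 ⊕ 1 = 6.

P0 = 8, P1 = 6, P2 = 13, P3 = 7, P4 = 6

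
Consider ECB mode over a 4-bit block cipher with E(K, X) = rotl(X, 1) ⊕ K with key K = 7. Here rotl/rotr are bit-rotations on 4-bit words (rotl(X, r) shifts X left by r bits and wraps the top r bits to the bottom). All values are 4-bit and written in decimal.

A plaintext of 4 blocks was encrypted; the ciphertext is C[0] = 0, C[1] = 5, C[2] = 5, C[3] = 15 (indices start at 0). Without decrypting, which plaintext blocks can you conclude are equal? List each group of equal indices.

P[1] = P[2]

ECB encrypts each block independently with the same key, so equal ciphertext blocks imply equal plaintext blocks.
C[1] = C[2] = 5, so P[1] = P[2].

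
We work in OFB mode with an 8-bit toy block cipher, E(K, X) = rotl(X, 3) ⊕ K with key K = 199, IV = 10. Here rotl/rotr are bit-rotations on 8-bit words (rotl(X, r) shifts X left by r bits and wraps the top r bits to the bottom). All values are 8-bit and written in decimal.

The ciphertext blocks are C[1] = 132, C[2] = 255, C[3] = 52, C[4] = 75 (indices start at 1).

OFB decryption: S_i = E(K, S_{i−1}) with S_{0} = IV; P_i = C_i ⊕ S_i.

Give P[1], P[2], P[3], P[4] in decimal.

P[1]: S = E(K, 10) = 151; 132 ⊕ 151 = 19.
P[2]: S = E(K, 151) = 123; 255 ⊕ 123 = 132.
P[3]: S = E(K, 123) = 28; 52 ⊕ 28 = 40.
P[4]: S = E(K, 28) = 39; 75 ⊕ 39 = 108.

P[1] = 19, P[2] = 132, P[3] = 40, P[4] = 108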